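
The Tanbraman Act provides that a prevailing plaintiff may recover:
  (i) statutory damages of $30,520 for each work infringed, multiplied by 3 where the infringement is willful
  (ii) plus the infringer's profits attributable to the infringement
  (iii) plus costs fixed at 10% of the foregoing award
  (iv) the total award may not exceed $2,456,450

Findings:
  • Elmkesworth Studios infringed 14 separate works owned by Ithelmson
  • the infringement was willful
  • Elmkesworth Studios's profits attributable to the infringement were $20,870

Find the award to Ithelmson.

Statutory damages: 14 × $30,520 = $427,280
Trebled: 3 × $427,280 = $1,281,840
Combined award: $1,281,840 + $20,870 = $1,302,710
Costs: 10% of $1,302,710 = $130,271
Award plus costs: $1,302,710 + $130,271 = $1,432,981
Cap at $2,456,450: $1,432,981 is within the cap, no reduction.

$1,432,981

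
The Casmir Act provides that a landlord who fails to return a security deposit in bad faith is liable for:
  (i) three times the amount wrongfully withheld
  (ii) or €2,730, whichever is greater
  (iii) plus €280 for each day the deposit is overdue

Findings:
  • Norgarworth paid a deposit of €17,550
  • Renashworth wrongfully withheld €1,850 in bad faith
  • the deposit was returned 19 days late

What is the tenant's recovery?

Trebled: 3 × €1,850 = €5,550
Minimum €2,730: €5,550 meets the minimum, no increase.
Late-return penalty: 19 × €280 = €5,320
Damages plus late penalty: €5,550 + €5,320 = €10,870

€10,870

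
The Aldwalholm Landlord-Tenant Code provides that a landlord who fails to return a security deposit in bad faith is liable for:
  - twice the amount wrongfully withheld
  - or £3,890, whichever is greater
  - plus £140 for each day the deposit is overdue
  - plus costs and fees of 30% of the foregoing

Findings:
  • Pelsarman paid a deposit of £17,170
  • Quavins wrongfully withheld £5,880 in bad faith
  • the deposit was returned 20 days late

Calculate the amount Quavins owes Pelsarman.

Doubled: 2 × £5,880 = £11,760
Minimum £3,890: £11,760 meets the minimum, no increase.
Late-return penalty: 20 × £140 = £2,800
Damages plus late penalty: £11,760 + £2,800 = £14,560
Costs and fees: 30% of £14,560 = £4,368
Total recovery: £14,560 + £4,368 = £18,928

£18,928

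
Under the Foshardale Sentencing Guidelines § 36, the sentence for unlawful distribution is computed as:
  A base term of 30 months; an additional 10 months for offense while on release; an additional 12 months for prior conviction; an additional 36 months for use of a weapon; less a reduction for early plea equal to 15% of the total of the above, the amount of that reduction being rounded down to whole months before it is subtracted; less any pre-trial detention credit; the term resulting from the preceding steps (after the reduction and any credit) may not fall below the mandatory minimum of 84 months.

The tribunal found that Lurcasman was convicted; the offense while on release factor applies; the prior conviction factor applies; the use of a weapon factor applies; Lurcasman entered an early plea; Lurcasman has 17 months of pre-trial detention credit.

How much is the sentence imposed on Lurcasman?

Sentence: 84 months

Offense while on release enhancement: +10 months
Prior conviction enhancement: +12 months
Use of a weapon enhancement: +36 months
Adjusted term: 30 months + 10 months + 12 months + 36 months = 88 months
Early plea reduction: 15% of 88 months = 13 months (rounded down)
After reduction: 88 − 13 = 75 months
Less pre-trial detention credit: 75 months − 17 months = 58 months
Minimum 84 months: 58 months is below the minimum → 84 months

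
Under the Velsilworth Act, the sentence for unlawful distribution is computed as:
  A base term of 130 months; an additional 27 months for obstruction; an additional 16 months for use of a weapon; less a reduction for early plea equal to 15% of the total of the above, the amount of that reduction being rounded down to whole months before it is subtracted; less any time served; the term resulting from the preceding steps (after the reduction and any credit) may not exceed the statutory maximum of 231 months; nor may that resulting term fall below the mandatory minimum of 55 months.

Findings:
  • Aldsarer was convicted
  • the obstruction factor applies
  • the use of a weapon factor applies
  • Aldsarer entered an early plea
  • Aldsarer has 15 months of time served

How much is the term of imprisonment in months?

Obstruction enhancement: +27 months
Use of a weapon enhancement: +16 months
Adjusted term: 130 months + 27 months + 16 months = 173 months
Early plea reduction: 15% of 173 months = 25 months (rounded down)
After reduction: 173 − 25 = 148 months
Less time served: 148 months − 15 months = 133 months
Cap at 231 months: 133 months is within the cap, no reduction.
Minimum 55 months: 133 months meets the minimum, no increase.

133 months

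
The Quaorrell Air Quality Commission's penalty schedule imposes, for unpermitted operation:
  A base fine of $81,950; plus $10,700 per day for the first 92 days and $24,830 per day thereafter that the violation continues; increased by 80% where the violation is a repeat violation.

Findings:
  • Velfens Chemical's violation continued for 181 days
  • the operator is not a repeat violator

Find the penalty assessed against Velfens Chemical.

First 92 days: 92 × $10,700 = $984,400
Remaining days: (181 − 92) × $24,830 = $2,209,870
Per-day component: $984,400 + $2,209,870 = $3,194,270
Base plus per-day: $81,950 + $3,194,270 = $3,276,220
The operator is not a repeat violator: no 80% increase.

$3,276,220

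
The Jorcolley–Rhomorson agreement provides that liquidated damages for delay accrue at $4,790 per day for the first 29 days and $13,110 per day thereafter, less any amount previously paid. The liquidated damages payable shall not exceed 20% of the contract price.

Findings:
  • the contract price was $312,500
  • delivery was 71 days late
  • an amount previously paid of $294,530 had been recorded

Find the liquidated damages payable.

First 29 days: 29 × $4,790 = $138,910
Remaining days: (71 − 29) × $13,110 = $550,620
Accrued per-day damages: $138,910 + $550,620 = $689,530
Less amount previously paid: $689,530 − $294,530 = $395,000
Cap: 20% of $312,500 = $62,500
Cap at $62,500: $395,000 exceeds the cap → $62,500

$62,500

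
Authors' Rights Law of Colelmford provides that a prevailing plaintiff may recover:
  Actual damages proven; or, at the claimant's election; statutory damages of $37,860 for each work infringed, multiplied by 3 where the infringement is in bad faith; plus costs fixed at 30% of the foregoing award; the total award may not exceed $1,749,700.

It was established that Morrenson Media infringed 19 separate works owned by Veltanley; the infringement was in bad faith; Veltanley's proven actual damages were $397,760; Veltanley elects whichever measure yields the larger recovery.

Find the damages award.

Statutory damages: 19 × $37,860 = $719,340
Trebled: 3 × $719,340 = $2,158,020
Greater of actual damages ($397,760) or enhanced statutory damages ($2,158,020): $2,158,020
Costs: 30% of $2,158,020 = $647,406
Award plus costs: $2,158,020 + $647,406 = $2,805,426
Cap at $1,749,700: $2,805,426 exceeds the cap → $1,749,700

$1,749,700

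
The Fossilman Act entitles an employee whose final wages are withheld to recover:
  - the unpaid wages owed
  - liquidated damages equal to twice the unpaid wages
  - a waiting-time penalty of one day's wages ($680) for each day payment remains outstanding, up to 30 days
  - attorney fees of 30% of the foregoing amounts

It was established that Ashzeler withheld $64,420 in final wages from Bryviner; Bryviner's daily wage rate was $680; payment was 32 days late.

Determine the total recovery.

Doubled: 2 × $64,420 = $128,840
Penalty days: min(32, 30) = 30
Waiting-time penalty: 30 × $680 = $20,400
Subtotal: $64,420 + $128,840 + $20,400 = $213,660
Attorney fees: 30% of $213,660 = $64,098
Total award: $213,660 + $64,098 = $277,758

$277,758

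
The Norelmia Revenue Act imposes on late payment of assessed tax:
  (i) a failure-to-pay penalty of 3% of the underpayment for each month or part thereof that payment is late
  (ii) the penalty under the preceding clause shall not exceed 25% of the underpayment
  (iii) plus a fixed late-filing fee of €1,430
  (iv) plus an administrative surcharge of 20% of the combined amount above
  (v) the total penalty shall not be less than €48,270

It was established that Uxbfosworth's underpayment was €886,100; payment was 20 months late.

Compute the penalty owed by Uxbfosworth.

Accrued rate: 3% × 20 = 60%, capped at 25% → 25%
Failure-to-pay penalty: 25% of €886,100 = €221,525
Penalty before surcharge: €221,525 + €1,430 = €222,955
Administrative surcharge: 20% of €222,955 = €44,591
Total penalty: €222,955 + €44,591 = €267,546
Minimum €48,270: €267,546 meets the minimum, no increase.

€267,546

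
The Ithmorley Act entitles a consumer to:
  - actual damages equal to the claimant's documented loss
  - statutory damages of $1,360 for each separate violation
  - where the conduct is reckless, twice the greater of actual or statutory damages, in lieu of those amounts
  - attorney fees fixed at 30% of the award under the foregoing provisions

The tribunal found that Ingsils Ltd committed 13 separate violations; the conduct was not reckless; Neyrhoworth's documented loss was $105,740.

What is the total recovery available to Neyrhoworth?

Statutory damages: 13 × $1,360 = $17,680
Conduct not reckless: the in-lieu enhancement does not apply.
Actual plus statutory damages: $105,740 + $17,680 = $123,420
Attorney fees: 30% of $123,420 = $37,026
Total recovery: $123,420 + $37,026 = $160,446

$160,446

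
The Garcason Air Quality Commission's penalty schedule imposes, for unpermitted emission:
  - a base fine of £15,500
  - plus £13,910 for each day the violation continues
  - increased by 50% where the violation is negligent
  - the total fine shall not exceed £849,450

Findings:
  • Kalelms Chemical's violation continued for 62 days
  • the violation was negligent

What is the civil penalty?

Per-day component: 62 × £13,910 = £862,420
Base plus per-day: £15,500 + £862,420 = £877,920
Enhancement: 50% of £877,920 = £438,960
Enhanced fine: £877,920 + £438,960 = £1,316,880
Cap at £849,450: £1,316,880 exceeds the cap → £849,450

£849,450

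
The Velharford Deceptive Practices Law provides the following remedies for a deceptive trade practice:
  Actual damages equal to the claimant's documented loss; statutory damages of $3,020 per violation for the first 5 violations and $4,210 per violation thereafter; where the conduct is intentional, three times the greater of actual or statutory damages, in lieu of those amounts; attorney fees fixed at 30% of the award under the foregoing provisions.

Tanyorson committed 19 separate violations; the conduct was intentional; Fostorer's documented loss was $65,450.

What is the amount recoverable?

$288,756

First 5 violations: 5 × $3,020 = $15,100
Remaining violations: (19 − 5) × $4,210 = $58,940
Statutory damages: $15,100 + $58,940 = $74,040
Greater of actual damages ($65,450) or statutory damages ($74,040): $74,040
Trebled: 3 × $74,040 = $222,120
Attorney fees: 30% of $222,120 = $66,636
Total recovery: $222,120 + $66,636 = $288,756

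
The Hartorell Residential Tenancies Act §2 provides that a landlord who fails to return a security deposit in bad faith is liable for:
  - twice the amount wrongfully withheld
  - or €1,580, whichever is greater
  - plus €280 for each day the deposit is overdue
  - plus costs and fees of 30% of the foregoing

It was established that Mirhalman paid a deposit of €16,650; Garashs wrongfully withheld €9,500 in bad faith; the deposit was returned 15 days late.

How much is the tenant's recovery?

€30,160

Doubled: 2 × €9,500 = €19,000
Minimum €1,580: €19,000 meets the minimum, no increase.
Late-return penalty: 15 × €280 = €4,200
Damages plus late penalty: €19,000 + €4,200 = €23,200
Costs and fees: 30% of €23,200 = €6,960
Total recovery: €23,200 + €6,960 = €30,160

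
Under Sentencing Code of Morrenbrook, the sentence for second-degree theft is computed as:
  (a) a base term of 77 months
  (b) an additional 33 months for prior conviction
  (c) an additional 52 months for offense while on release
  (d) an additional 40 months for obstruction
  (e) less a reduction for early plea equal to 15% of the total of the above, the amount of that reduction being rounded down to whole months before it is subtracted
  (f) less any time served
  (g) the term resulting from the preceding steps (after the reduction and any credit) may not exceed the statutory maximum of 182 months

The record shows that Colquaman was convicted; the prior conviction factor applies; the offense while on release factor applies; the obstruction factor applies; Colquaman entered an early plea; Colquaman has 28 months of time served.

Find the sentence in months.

Prior conviction enhancement: +33 months
Offense while on release enhancement: +52 months
Obstruction enhancement: +40 months
Adjusted term: 77 months + 33 months + 52 months + 40 months = 202 months
Early plea reduction: 15% of 202 months = 30 months (rounded down)
After reduction: 202 − 30 = 172 months
Less time served: 172 months − 28 months = 144 months
Cap at 182 months: 144 months is within the cap, no reduction.

144 months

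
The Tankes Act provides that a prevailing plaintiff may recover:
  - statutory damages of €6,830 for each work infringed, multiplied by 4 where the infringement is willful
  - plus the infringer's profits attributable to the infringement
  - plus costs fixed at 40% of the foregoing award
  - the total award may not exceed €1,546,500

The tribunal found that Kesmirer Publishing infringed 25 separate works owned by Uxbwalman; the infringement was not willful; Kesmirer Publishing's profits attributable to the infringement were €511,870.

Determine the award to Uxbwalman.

€955,668

Statutory damages: 25 × €6,830 = €170,750
Infringement not willful: no ×4 enhancement.
Combined award: €170,750 + €511,870 = €682,620
Costs: 40% of €682,620 = €273,048
Award plus costs: €682,620 + €273,048 = €955,668
Cap at €1,546,500: €955,668 is within the cap, no reduction.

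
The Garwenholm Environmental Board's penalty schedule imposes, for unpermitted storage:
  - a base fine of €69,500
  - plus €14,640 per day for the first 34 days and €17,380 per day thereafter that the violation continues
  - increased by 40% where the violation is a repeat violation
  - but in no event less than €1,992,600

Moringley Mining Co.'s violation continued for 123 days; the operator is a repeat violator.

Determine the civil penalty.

€2,959,712

First 34 days: 34 × €14,640 = €497,760
Remaining days: (123 − 34) × €17,380 = €1,546,820
Per-day component: €497,760 + €1,546,820 = €2,044,580
Base plus per-day: €69,500 + €2,044,580 = €2,114,080
Enhancement: 40% of €2,114,080 = €845,632
Enhanced fine: €2,114,080 + €845,632 = €2,959,712
Minimum €1,992,600: €2,959,712 meets the minimum, no increase.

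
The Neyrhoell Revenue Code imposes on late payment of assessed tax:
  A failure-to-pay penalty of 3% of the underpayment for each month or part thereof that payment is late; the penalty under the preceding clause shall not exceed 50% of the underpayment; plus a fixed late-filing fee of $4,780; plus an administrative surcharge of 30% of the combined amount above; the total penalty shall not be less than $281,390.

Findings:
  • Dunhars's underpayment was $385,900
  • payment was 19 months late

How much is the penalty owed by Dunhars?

Accrued rate: 3% × 19 = 57%, capped at 50% → 50%
Failure-to-pay penalty: 50% of $385,900 = $192,950
Penalty before surcharge: $192,950 + $4,780 = $197,730
Administrative surcharge: 30% of $197,730 = $59,319
Total penalty: $197,730 + $59,319 = $257,049
Minimum $281,390: $257,049 is below the minimum → $281,390

$281,390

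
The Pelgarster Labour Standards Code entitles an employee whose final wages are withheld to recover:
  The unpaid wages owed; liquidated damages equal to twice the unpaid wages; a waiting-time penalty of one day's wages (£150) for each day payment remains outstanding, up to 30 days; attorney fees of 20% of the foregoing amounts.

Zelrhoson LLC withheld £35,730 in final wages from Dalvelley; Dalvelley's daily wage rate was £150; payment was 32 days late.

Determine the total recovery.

Doubled: 2 × £35,730 = £71,460
Penalty days: min(32, 30) = 30
Waiting-time penalty: 30 × £150 = £4,500
Subtotal: £35,730 + £71,460 + £4,500 = £111,690
Attorney fees: 20% of £111,690 = £22,338
Total award: £111,690 + £22,338 = £134,028

£134,028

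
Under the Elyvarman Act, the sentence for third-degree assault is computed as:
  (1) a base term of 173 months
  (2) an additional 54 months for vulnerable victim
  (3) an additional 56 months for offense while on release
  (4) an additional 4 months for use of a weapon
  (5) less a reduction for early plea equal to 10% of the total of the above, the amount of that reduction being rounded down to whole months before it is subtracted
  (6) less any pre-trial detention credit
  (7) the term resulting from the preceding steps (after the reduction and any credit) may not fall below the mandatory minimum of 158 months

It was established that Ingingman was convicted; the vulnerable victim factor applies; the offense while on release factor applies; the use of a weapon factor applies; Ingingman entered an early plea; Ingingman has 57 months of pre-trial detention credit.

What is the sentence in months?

Vulnerable victim enhancement: +54 months
Offense while on release enhancement: +56 months
Use of a weapon enhancement: +4 months
Adjusted term: 173 months + 54 months + 56 months + 4 months = 287 months
Early plea reduction: 10% of 287 months = 28 months (rounded down)
After reduction: 287 − 28 = 259 months
Less pre-trial detention credit: 259 months − 57 months = 202 months
Minimum 158 months: 202 months meets the minimum, no increase.

202 months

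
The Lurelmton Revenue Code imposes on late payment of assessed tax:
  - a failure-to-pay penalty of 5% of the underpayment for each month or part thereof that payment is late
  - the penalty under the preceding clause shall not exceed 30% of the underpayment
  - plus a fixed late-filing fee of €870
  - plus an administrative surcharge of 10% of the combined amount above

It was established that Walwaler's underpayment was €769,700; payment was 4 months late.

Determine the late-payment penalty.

Penalty: €170,291

Accrued rate: 5% × 4 = 20%, capped at 30% → 20%
Failure-to-pay penalty: 20% of €769,700 = €153,940
Penalty before surcharge: €153,940 + €870 = €154,810
Administrative surcharge: 10% of €154,810 = €15,481
Total penalty: €154,810 + €15,481 = €170,291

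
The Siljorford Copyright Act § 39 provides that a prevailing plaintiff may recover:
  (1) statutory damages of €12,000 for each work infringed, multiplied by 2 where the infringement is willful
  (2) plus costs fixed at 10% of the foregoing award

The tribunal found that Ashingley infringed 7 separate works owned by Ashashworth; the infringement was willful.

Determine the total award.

Award: €184,800

Statutory damages: 7 × €12,000 = €84,000
Doubled: 2 × €84,000 = €168,000
Costs: 10% of €168,000 = €16,800
Award plus costs: €168,000 + €16,800 = €184,800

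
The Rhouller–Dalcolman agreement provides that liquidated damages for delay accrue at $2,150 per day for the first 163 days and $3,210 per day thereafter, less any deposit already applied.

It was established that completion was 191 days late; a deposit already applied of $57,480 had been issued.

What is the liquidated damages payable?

$382,850

First 163 days: 163 × $2,150 = $350,450
Remaining days: (191 − 163) × $3,210 = $89,880
Accrued per-day damages: $350,450 + $89,880 = $440,330
Less deposit already applied: $440,330 − $57,480 = $382,850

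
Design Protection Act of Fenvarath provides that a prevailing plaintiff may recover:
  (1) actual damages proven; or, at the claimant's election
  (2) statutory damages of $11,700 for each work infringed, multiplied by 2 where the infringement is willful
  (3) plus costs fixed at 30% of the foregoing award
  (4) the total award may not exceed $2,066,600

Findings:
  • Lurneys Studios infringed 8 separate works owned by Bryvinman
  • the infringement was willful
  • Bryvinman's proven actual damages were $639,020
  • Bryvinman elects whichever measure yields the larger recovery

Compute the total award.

Statutory damages: 8 × $11,700 = $93,600
Doubled: 2 × $93,600 = $187,200
Greater of actual damages ($639,020) or enhanced statutory damages ($187,200): $639,020
Costs: 30% of $639,020 = $191,706
Award plus costs: $639,020 + $191,706 = $830,726
Cap at $2,066,600: $830,726 is within the cap, no reduction.

$830,726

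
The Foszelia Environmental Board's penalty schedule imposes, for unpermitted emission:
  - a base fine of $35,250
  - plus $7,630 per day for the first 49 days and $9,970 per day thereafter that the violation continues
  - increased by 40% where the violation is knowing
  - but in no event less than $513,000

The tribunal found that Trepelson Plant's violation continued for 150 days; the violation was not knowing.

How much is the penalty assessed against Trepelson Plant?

$1,416,090

First 49 days: 49 × $7,630 = $373,870
Remaining days: (150 − 49) × $9,970 = $1,006,970
Per-day component: $373,870 + $1,006,970 = $1,380,840
Base plus per-day: $35,250 + $1,380,840 = $1,416,090
The violation was not knowing: no 40% increase.
Minimum $513,000: $1,416,090 meets the minimum, no increase.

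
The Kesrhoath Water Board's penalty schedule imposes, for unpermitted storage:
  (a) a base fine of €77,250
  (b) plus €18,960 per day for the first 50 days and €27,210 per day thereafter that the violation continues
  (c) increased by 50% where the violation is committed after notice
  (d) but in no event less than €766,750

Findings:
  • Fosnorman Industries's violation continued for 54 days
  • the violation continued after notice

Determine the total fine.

Civil penalty: €1,701,135

First 50 days: 50 × €18,960 = €948,000
Remaining days: (54 − 50) × €27,210 = €108,840
Per-day component: €948,000 + €108,840 = €1,056,840
Base plus per-day: €77,250 + €1,056,840 = €1,134,090
Enhancement: 50% of €1,134,090 = €567,045
Enhanced fine: €1,134,090 + €567,045 = €1,701,135
Minimum €766,750: €1,701,135 meets the minimum, no increase.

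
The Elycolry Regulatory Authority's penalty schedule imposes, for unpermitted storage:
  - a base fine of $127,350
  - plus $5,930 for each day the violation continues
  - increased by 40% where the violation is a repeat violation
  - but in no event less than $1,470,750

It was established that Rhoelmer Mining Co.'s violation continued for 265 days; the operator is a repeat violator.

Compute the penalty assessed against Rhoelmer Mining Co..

Per-day component: 265 × $5,930 = $1,571,450
Base plus per-day: $127,350 + $1,571,450 = $1,698,800
Enhancement: 40% of $1,698,800 = $679,520
Enhanced fine: $1,698,800 + $679,520 = $2,378,320
Minimum $1,470,750: $2,378,320 meets the minimum, no increase.

$2,378,320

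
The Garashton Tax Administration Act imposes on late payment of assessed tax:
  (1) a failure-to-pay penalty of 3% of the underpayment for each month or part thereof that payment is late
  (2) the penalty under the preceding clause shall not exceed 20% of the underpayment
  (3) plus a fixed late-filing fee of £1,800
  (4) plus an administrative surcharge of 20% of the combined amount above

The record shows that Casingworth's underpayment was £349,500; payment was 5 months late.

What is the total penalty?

Penalty: £65,070

Accrued rate: 3% × 5 = 15%, capped at 20% → 15%
Failure-to-pay penalty: 15% of £349,500 = £52,425
Penalty before surcharge: £52,425 + £1,800 = £54,225
Administrative surcharge: 20% of £54,225 = £10,845
Total penalty: £54,225 + £10,845 = £65,070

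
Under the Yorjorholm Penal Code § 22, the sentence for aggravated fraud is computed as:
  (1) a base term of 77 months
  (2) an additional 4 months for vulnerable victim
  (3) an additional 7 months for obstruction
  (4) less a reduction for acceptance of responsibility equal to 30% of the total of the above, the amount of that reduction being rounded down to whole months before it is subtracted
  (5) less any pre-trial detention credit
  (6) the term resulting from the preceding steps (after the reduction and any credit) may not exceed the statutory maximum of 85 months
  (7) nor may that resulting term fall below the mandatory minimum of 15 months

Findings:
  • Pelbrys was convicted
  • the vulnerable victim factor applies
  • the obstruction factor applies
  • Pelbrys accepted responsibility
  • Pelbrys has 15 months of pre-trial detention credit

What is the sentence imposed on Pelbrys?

Vulnerable victim enhancement: +4 months
Obstruction enhancement: +7 months
Adjusted term: 77 months + 4 months + 7 months = 88 months
Acceptance of responsibility reduction: 30% of 88 months = 26 months (rounded down)
After reduction: 88 − 26 = 62 months
Less pre-trial detention credit: 62 months − 15 months = 47 months
Cap at 85 months: 47 months is within the cap, no reduction.
Minimum 15 months: 47 months meets the minimum, no increase.

Sentence: 47 months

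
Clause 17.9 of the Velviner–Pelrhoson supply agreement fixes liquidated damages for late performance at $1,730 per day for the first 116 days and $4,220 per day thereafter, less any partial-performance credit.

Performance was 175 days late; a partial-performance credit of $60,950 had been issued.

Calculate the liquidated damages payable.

$388,710

First 116 days: 116 × $1,730 = $200,680
Remaining days: (175 − 116) × $4,220 = $248,980
Accrued per-day damages: $200,680 + $248,980 = $449,660
Less partial-performance credit: $449,660 − $60,950 = $388,710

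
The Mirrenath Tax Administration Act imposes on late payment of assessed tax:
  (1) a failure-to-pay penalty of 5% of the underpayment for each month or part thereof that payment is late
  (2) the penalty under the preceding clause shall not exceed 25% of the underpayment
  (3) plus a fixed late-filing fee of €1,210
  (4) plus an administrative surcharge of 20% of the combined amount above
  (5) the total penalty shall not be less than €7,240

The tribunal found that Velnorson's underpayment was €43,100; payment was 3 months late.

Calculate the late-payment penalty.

Accrued rate: 5% × 3 = 15%, capped at 25% → 15%
Failure-to-pay penalty: 15% of €43,100 = €6,465
Penalty before surcharge: €6,465 + €1,210 = €7,675
Administrative surcharge: 20% of €7,675 = €1,535
Total penalty: €7,675 + €1,535 = €9,210
Minimum €7,240: €9,210 meets the minimum, no increase.

€9,210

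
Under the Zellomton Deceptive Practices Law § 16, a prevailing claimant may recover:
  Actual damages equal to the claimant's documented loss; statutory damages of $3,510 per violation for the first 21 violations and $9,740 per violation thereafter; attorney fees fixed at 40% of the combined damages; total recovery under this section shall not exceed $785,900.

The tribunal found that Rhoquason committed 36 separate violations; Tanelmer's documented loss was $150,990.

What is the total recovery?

First 21 violations: 21 × $3,510 = $73,710
Remaining violations: (36 − 21) × $9,740 = $146,100
Statutory damages: $73,710 + $146,100 = $219,810
Combined damages: $150,990 + $219,810 = $370,800
Attorney fees: 40% of $370,800 = $148,320
Total before cap: $370,800 + $148,320 = $519,120
Cap at $785,900: $519,120 is within the cap, no reduction.

$519,120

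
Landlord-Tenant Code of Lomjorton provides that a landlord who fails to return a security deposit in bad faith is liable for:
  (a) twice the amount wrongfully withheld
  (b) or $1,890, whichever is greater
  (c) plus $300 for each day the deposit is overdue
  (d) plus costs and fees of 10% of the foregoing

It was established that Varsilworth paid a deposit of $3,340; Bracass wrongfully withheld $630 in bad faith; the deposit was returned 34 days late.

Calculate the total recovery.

Doubled: 2 × $630 = $1,260
Minimum $1,890: $1,260 is below the minimum → $1,890
Late-return penalty: 34 × $300 = $10,200
Damages plus late penalty: $1,890 + $10,200 = $12,090
Costs and fees: 10% of $12,090 = $1,209
Total recovery: $12,090 + $1,209 = $13,299

$13,299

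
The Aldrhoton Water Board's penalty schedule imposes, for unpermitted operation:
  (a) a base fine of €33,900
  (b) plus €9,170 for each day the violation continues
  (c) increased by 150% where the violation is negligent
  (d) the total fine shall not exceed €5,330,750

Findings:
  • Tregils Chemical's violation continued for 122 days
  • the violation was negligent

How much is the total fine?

Per-day component: 122 × €9,170 = €1,118,740
Base plus per-day: €33,900 + €1,118,740 = €1,152,640
Enhancement: 150% of €1,152,640 = €1,728,960
Enhanced fine: €1,152,640 + €1,728,960 = €2,881,600
Cap at €5,330,750: €2,881,600 is within the cap, no reduction.

€2,881,600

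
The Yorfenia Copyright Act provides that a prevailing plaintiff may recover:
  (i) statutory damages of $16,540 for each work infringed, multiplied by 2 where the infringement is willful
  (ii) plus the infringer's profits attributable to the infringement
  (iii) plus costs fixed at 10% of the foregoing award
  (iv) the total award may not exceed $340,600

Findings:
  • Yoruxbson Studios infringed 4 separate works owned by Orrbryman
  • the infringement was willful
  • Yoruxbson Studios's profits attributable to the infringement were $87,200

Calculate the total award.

Statutory damages: 4 × $16,540 = $66,160
Doubled: 2 × $66,160 = $132,320
Combined award: $132,320 + $87,200 = $219,520
Costs: 10% of $219,520 = $21,952
Award plus costs: $219,520 + $21,952 = $241,472
Cap at $340,600: $241,472 is within the cap, no reduction.

$241,472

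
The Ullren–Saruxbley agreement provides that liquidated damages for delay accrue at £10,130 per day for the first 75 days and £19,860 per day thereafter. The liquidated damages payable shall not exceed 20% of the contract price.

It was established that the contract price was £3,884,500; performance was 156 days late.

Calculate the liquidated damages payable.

£776,900

First 75 days: 75 × £10,130 = £759,750
Remaining days: (156 − 75) × £19,860 = £1,608,660
Accrued per-day damages: £759,750 + £1,608,660 = £2,368,410
Cap: 20% of £3,884,500 = £776,900
Cap at £776,900: £2,368,410 exceeds the cap → £776,900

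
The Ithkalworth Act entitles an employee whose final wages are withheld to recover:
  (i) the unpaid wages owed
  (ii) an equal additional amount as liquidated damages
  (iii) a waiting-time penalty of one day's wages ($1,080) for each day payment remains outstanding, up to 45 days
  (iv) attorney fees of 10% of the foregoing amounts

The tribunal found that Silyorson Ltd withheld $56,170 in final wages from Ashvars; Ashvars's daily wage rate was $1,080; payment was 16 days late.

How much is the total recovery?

Liquidated damages (equal amount): $56,170
Penalty days: min(16, 45) = 16
Waiting-time penalty: 16 × $1,080 = $17,280
Subtotal: $56,170 + $56,170 + $17,280 = $129,620
Attorney fees: 10% of $129,620 = $12,962
Total award: $129,620 + $12,962 = $142,582

$142,582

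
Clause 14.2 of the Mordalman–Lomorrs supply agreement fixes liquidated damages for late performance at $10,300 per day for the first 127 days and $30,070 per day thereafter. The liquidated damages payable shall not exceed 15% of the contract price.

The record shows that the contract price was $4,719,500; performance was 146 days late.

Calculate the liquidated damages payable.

First 127 days: 127 × $10,300 = $1,308,100
Remaining days: (146 − 127) × $30,070 = $571,330
Accrued per-day damages: $1,308,100 + $571,330 = $1,879,430
Cap: 15% of $4,719,500 = $707,925
Cap at $707,925: $1,879,430 exceeds the cap → $707,925

$707,925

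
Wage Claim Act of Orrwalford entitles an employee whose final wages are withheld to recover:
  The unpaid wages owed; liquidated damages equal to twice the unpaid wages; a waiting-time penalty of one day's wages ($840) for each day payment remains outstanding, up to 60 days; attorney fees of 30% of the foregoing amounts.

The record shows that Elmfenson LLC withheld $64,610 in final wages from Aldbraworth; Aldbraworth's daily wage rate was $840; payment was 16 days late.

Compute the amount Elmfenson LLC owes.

Doubled: 2 × $64,610 = $129,220
Penalty days: min(16, 60) = 16
Waiting-time penalty: 16 × $840 = $13,440
Subtotal: $64,610 + $129,220 + $13,440 = $207,270
Attorney fees: 30% of $207,270 = $62,181
Total award: $207,270 + $62,181 = $269,451

$269,451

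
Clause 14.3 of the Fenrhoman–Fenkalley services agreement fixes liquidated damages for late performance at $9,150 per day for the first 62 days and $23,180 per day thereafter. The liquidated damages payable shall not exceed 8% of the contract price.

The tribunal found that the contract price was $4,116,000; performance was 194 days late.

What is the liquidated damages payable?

$329,280

First 62 days: 62 × $9,150 = $567,300
Remaining days: (194 − 62) × $23,180 = $3,059,760
Accrued per-day damages: $567,300 + $3,059,760 = $3,627,060
Cap: 8% of $4,116,000 = $329,280
Cap at $329,280: $3,627,060 exceeds the cap → $329,280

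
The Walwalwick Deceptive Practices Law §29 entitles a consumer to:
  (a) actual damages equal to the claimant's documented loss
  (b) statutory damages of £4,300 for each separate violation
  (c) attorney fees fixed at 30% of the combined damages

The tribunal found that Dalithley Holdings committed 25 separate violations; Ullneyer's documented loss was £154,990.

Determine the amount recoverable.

£341,237

Statutory damages: 25 × £4,300 = £107,500
Combined damages: £154,990 + £107,500 = £262,490
Attorney fees: 30% of £262,490 = £78,747
Total recovery: £262,490 + £78,747 = £341,237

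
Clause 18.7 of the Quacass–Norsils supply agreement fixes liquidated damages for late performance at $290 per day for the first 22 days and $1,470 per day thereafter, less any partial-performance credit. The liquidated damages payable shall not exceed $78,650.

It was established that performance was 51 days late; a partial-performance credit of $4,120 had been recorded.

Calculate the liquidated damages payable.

First 22 days: 22 × $290 = $6,380
Remaining days: (51 − 22) × $1,470 = $42,630
Accrued per-day damages: $6,380 + $42,630 = $49,010
Less partial-performance credit: $49,010 − $4,120 = $44,890
Cap at $78,650: $44,890 is within the cap, no reduction.

$44,890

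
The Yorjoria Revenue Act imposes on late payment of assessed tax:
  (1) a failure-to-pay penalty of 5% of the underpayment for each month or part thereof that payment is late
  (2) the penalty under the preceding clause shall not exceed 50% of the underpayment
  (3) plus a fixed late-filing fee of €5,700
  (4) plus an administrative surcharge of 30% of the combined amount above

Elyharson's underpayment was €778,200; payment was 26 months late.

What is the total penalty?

Accrued rate: 5% × 26 = 130%, capped at 50% → 50%
Failure-to-pay penalty: 50% of €778,200 = €389,100
Penalty before surcharge: €389,100 + €5,700 = €394,800
Administrative surcharge: 30% of €394,800 = €118,440
Total penalty: €394,800 + €118,440 = €513,240

€513,240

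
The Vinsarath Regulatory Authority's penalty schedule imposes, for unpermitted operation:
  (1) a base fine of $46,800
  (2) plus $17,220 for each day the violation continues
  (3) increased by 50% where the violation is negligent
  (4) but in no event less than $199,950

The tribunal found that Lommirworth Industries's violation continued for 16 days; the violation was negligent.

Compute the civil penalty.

$483,480

Per-day component: 16 × $17,220 = $275,520
Base plus per-day: $46,800 + $275,520 = $322,320
Enhancement: 50% of $322,320 = $161,160
Enhanced fine: $322,320 + $161,160 = $483,480
Minimum $199,950: $483,480 meets the minimum, no increase.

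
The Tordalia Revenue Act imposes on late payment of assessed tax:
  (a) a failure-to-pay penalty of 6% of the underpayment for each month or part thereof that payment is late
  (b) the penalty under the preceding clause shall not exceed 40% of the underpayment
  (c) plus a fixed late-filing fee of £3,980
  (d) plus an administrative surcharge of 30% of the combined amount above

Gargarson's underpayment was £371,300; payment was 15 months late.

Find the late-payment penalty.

£198,250

Accrued rate: 6% × 15 = 90%, capped at 40% → 40%
Failure-to-pay penalty: 40% of £371,300 = £148,520
Penalty before surcharge: £148,520 + £3,980 = £152,500
Administrative surcharge: 30% of £152,500 = £45,750
Total penalty: £152,500 + £45,750 = £198,250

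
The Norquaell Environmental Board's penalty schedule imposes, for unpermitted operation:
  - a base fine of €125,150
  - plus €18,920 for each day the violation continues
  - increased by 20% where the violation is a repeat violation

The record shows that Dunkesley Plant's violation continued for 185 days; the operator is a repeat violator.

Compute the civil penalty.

Civil penalty: €4,350,420

Per-day component: 185 × €18,920 = €3,500,200
Base plus per-day: €125,150 + €3,500,200 = €3,625,350
Enhancement: 20% of €3,625,350 = €725,070
Enhanced fine: €3,625,350 + €725,070 = €4,350,420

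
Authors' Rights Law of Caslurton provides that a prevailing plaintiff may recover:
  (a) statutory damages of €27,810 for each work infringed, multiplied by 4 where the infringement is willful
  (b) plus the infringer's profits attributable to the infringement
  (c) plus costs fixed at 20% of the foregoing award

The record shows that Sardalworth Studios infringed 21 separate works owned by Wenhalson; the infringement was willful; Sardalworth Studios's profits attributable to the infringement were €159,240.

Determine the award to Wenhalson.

Statutory damages: 21 × €27,810 = €584,010
Multiplied by 4: 4 × €584,010 = €2,336,040
Combined award: €2,336,040 + €159,240 = €2,495,280
Costs: 20% of €2,495,280 = €499,056
Award plus costs: €2,495,280 + €499,056 = €2,994,336

€2,994,336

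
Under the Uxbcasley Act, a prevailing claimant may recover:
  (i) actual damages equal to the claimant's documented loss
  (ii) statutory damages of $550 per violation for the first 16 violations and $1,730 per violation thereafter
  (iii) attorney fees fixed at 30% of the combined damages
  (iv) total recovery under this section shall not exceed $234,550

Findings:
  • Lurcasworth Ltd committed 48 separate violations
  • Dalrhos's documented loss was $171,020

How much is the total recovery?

$234,550

First 16 violations: 16 × $550 = $8,800
Remaining violations: (48 − 16) × $1,730 = $55,360
Statutory damages: $8,800 + $55,360 = $64,160
Combined damages: $171,020 + $64,160 = $235,180
Attorney fees: 30% of $235,180 = $70,554
Total before cap: $235,180 + $70,554 = $305,734
Cap at $234,550: $305,734 exceeds the cap → $234,550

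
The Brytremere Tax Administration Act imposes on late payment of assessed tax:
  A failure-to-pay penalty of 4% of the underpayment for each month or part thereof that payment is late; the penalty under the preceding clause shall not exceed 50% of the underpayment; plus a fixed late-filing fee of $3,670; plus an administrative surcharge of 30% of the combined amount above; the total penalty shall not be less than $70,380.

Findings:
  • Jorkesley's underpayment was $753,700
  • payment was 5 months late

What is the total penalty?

$200,733

Accrued rate: 4% × 5 = 20%, capped at 50% → 20%
Failure-to-pay penalty: 20% of $753,700 = $150,740
Penalty before surcharge: $150,740 + $3,670 = $154,410
Administrative surcharge: 30% of $154,410 = $46,323
Total penalty: $154,410 + $46,323 = $200,733
Minimum $70,380: $200,733 meets the minimum, no increase.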